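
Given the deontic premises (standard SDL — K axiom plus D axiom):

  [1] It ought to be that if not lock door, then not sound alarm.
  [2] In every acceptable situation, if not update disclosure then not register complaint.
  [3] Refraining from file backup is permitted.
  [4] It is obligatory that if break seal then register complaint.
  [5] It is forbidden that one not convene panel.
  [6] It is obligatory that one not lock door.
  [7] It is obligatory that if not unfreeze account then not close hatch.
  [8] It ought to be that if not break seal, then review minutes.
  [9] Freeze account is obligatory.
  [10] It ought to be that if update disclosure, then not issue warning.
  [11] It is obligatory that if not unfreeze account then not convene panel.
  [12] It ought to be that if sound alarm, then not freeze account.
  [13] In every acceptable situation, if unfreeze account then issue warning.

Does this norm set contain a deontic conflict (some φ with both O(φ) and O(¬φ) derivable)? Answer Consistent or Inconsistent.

Premise 12 is O(sound_alarm → ¬freeze_account), but O(sound_alarm) is not derivable from the premises, so it does not yield O(¬freeze_account).
So O(¬freeze_account) is not derivable, and the apparent clash with O(freeze_account) does not arise.
A world satisfying every obligation exists (e.g. break_seal=false, close_hatch=false, convene_panel=true, file_backup=false, freeze_account=true, issue_warning=true, lock_door=false, register_complaint=false, review_minutes=true, sound_alarm=false, unfreeze_account=true, update_disclosure=false); no atom is both obligatory and forbidden, so the set is consistent.

Consistent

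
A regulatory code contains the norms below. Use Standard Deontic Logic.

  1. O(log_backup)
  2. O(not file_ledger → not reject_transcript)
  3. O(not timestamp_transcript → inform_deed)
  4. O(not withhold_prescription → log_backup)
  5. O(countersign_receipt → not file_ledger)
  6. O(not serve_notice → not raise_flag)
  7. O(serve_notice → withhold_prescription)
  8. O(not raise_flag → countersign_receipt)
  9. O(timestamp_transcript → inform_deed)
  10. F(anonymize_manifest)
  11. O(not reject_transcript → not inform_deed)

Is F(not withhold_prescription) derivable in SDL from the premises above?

Yes

Premises 3 and 9 are O(not timestamp_transcript → inform_deed) and O(timestamp_transcript → inform_deed); every ideal world satisfies not timestamp_transcript or timestamp_transcript, so in either case inform_deed holds — hence O(inform_deed).
The contrapositive of premise 11 (O(not reject_transcript → not inform_deed)) is O(inform_deed → reject_transcript), and O(inform_deed) is already established, so O(reject_transcript).
Premise 2, O(not file_ledger → not reject_transcript), contraposes to O(reject_transcript → file_ledger); with O(reject_transcript) we get O(file_ledger).
The contrapositive of premise 5 (O(countersign_receipt → not file_ledger)) is O(file_ledger → not countersign_receipt), and O(file_ledger) is already established, so O(not countersign_receipt).
Premise 8, O(not raise_flag → countersign_receipt), contraposes to O(not countersign_receipt → raise_flag); with O(not countersign_receipt) we get O(raise_flag).
The contrapositive of premise 6 (O(not serve_notice → not raise_flag)) is O(raise_flag → serve_notice), and O(raise_flag) is already established, so O(serve_notice).
Applying K to premise 7 (O(serve_notice → withhold_prescription)) and O(serve_notice) yields O(withhold_prescription).
Premises 1, 4, 10 do not contribute to this derivation.
So O(withhold_prescription) holds, i.e. F(not withhold_prescription). The claim follows.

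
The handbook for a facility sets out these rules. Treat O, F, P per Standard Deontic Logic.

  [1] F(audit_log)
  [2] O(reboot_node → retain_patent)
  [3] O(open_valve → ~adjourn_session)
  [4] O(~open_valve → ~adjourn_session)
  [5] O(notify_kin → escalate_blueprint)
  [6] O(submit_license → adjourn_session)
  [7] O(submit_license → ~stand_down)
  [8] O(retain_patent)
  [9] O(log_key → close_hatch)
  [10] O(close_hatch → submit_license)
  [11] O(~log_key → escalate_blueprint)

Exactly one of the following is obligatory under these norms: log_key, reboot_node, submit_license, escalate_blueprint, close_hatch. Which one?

Premises 3 and 4 cover both cases: O(open_valve → ~adjourn_session) and O(~open_valve → ~adjourn_session). Since open_valve ∨ ~open_valve is a tautology, O(~adjourn_session) follows.
Premise 6, O(submit_license → adjourn_session), contraposes to O(~adjourn_session → ~submit_license); with O(~adjourn_session) we get O(~submit_license).
The contrapositive of premise 10 (O(close_hatch → submit_license)) is O(~submit_license → ~close_hatch), and O(~submit_license) is already established, so O(~close_hatch).
The contrapositive of premise 9 (O(log_key → close_hatch)) is O(~close_hatch → ~log_key), and O(~close_hatch) is already established, so O(~log_key).
With premise 11, O(~log_key → escalate_blueprint), the K-axiom yields O(escalate_blueprint).
So O(escalate_blueprint) holds — escalate_blueprint is obligatory. None of the other listed options is made obligatory by any chain of premises.

escalate_blueprint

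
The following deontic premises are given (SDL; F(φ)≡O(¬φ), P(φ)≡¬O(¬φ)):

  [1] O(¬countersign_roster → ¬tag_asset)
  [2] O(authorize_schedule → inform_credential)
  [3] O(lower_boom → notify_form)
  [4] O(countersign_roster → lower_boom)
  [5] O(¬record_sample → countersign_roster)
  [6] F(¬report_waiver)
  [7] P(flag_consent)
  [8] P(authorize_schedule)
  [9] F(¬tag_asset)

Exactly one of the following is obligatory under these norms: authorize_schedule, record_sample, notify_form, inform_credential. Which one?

notify_form

Premise 9, F(¬tag_asset), is equivalent to O(tag_asset).
The contrapositive of premise 1 (O(¬countersign_roster → ¬tag_asset)) is O(tag_asset → countersign_roster), and O(tag_asset) is already established, so O(countersign_roster).
Applying K to premise 4 (O(countersign_roster → lower_boom)) and O(countersign_roster) yields O(lower_boom).
Applying K to premise 3 (O(lower_boom → notify_form)) and O(lower_boom) yields O(notify_form).
So O(notify_form) holds — notify_form is obligatory. None of the other listed options is made obligatory by any chain of premises.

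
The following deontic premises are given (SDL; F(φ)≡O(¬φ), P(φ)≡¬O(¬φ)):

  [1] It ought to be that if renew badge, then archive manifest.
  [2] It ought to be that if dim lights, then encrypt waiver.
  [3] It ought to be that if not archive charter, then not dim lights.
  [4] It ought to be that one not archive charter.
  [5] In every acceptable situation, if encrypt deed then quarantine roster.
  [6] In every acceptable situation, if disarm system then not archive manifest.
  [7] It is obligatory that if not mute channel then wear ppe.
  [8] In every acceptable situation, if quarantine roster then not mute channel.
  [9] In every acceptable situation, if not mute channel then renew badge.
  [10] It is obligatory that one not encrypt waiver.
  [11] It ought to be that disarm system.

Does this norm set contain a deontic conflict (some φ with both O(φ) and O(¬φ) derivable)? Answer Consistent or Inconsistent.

Premise 2 is O(dim_lights → encrypt_waiver), but O(dim_lights) is not derivable from the premises, so it does not yield O(encrypt_waiver).
So O(encrypt_waiver) is not derivable, and the apparent clash with O(¬encrypt_waiver) does not arise.
A world satisfying every obligation exists (e.g. archive_charter=false, archive_manifest=false, dim_lights=false, disarm_system=true, encrypt_deed=false, encrypt_waiver=false, mute_channel=true, quarantine_roster=false, renew_badge=false, wear_ppe=false); no atom is both obligatory and forbidden, so the set is consistent.

Consistent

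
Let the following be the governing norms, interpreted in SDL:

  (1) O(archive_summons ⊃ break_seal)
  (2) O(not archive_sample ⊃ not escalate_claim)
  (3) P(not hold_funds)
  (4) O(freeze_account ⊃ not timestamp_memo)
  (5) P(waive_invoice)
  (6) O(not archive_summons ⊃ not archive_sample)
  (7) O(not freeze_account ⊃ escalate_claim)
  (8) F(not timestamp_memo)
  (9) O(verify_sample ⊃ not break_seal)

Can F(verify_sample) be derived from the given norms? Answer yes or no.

Yes

Premise 8 is F(not timestamp_memo), i.e. O(timestamp_memo).
Premise 4 is O(freeze_account ⊃ not timestamp_memo); contrapositively O(timestamp_memo ⊃ not freeze_account). Since O(timestamp_memo) holds, K gives O(not freeze_account).
Premise 7 is O(not freeze_account ⊃ escalate_claim); since O(not freeze_account), deontic closure gives O(escalate_claim).
Premise 2 is O(not archive_sample ⊃ not escalate_claim); contrapositively O(escalate_claim ⊃ archive_sample). Since O(escalate_claim) holds, K gives O(archive_sample).
The contrapositive of premise 6 (O(not archive_summons ⊃ not archive_sample)) is O(archive_sample ⊃ archive_summons), and O(archive_sample) is already established, so O(archive_summons).
With premise 1, O(archive_summons ⊃ break_seal), the K-axiom yields O(break_seal).
The contrapositive of premise 9 (O(verify_sample ⊃ not break_seal)) is O(break_seal ⊃ not verify_sample), and O(break_seal) is already established, so O(not verify_sample).
Premises 3, 5 do not contribute to this derivation.
So O(not verify_sample) holds, i.e. F(verify_sample). The claim follows.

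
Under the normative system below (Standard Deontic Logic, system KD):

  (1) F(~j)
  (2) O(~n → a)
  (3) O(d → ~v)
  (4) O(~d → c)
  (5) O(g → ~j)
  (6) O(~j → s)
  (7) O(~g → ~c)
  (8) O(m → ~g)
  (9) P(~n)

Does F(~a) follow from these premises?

Premise 2 is O(~n → a), but O(~n) is not derivable from the premises (the permission P(~n) asserts only ~O(n), not O(~n)), so it does not yield O(a).
No other premise forces O(a). An ideal world satisfying every premise can still have ~a true, so F(~a) is not derivable.

No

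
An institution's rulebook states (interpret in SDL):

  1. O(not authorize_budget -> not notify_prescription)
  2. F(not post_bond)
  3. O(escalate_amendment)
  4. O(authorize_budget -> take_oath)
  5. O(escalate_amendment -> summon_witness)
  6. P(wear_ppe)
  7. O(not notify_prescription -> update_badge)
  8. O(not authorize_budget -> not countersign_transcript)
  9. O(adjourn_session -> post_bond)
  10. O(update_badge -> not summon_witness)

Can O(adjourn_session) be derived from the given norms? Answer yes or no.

No

Premise 9 is O(adjourn_session -> post_bond); even if O(post_bond) held, inferring O(adjourn_session) would be affirming the consequent — invalid.
No other premise forces O(adjourn_session). An ideal world satisfying every premise can still have adjourn_session false, so O(adjourn_session) is not derivable.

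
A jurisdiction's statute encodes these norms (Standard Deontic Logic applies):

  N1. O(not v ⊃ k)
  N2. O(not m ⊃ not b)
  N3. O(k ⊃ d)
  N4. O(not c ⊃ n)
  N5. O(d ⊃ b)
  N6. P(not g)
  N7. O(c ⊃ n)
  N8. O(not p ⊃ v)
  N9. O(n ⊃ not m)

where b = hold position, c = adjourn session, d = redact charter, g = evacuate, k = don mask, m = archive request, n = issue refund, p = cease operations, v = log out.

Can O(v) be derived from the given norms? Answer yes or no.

Yes

Premises 7 and 4 are O(c ⊃ n) and O(not c ⊃ n); every ideal world satisfies c or not c, so in either case n holds — hence O(n).
From O(n) and premise 9, O(n ⊃ not m), we obtain O(not m).
From O(not m) and premise 2, O(not m ⊃ not b), we obtain O(not b).
Premise 5 is O(d ⊃ b); contrapositively O(not b ⊃ not d). Since O(not b) holds, K gives O(not d).
The contrapositive of premise 3 (O(k ⊃ d)) is O(not d ⊃ not k), and O(not d) is already established, so O(not k).
The contrapositive of premise 1 (O(not v ⊃ k)) is O(not k ⊃ v), and O(not k) is already established, so O(v).
Premises 6, 8 do not contribute to this derivation.
So O(v) follows.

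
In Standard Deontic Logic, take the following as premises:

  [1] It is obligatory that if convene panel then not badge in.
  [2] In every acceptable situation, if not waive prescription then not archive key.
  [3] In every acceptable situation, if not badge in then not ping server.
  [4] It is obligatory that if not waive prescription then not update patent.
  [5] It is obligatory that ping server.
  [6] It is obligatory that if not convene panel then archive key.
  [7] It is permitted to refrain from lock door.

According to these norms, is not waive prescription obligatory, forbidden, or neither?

From premise 5 we have O(ping_server).
Premise 3 is O(¬badge_in → ¬ping_server); contrapositively O(ping_server → badge_in). Since O(ping_server) holds, K gives O(badge_in).
The contrapositive of premise 1 (O(convene_panel → ¬badge_in)) is O(badge_in → ¬convene_panel), and O(badge_in) is already established, so O(¬convene_panel).
From O(¬convene_panel) and premise 6, O(¬convene_panel → archive_key), we obtain O(archive_key).
Premise 2 is O(¬waive_prescription → ¬archive_key); contrapositively O(archive_key → waive_prescription). Since O(archive_key) holds, K gives O(waive_prescription).
Premises 4, 7 do not contribute to this derivation.
Thus O(waive_prescription), which is F(¬waive_prescription): ¬waive_prescription is forbidden.

Forbidden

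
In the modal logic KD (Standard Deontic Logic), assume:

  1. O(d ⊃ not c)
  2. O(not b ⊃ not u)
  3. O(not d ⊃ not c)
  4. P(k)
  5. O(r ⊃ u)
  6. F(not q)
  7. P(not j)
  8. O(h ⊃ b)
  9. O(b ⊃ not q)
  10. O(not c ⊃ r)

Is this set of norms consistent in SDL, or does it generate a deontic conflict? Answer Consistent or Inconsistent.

Premises 3 and 1 cover both cases: O(not d ⊃ not c) and O(d ⊃ not c). Since not d ∨ d is a tautology, O(not c) follows.
With premise 10, O(not c ⊃ r), the K-axiom yields O(r).
With premise 5, O(r ⊃ u), the K-axiom yields O(u).
The contrapositive of premise 2 (O(not b ⊃ not u)) is O(u ⊃ b), and O(u) is already established, so O(b).
From O(b) and premise 9, O(b ⊃ not q), we obtain O(not q).
However, F(not q) at premise 6 amounts to O(q).
We now have both O(not q) and O(q) — q is simultaneously obligatory and forbidden, violating the D-axiom.

Inconsistent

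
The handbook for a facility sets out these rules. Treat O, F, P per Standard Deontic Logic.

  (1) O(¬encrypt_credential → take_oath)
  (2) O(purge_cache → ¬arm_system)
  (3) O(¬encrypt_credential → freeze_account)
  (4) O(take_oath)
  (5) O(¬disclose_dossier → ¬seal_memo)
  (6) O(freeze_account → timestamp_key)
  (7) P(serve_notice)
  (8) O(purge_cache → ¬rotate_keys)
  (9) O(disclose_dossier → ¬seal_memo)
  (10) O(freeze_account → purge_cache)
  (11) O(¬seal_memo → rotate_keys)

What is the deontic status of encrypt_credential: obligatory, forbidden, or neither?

Obligatory

Premises 5 and 9 are O(¬disclose_dossier → ¬seal_memo) and O(disclose_dossier → ¬seal_memo); every ideal world satisfies ¬disclose_dossier or disclose_dossier, so in either case ¬seal_memo holds — hence O(¬seal_memo).
Premise 11 is O(¬seal_memo → rotate_keys); since O(¬seal_memo), deontic closure gives O(rotate_keys).
The contrapositive of premise 8 (O(purge_cache → ¬rotate_keys)) is O(rotate_keys → ¬purge_cache), and O(rotate_keys) is already established, so O(¬purge_cache).
Premise 10, O(freeze_account → purge_cache), contraposes to O(¬purge_cache → ¬freeze_account); with O(¬purge_cache) we get O(¬freeze_account).
The contrapositive of premise 3 (O(¬encrypt_credential → freeze_account)) is O(¬freeze_account → encrypt_credential), and O(¬freeze_account) is already established, so O(encrypt_credential).
Premises 1, 2, 4, 6, 7 do not contribute to this derivation.
Hence encrypt_credential is obligatory.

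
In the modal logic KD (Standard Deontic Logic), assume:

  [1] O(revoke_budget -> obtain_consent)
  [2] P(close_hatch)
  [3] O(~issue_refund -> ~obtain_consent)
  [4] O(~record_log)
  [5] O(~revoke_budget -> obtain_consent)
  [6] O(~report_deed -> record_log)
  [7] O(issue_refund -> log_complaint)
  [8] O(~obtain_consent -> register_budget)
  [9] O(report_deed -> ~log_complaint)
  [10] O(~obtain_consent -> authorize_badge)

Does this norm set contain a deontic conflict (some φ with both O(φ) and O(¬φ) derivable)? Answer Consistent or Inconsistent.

Inconsistent

By case analysis on revoke_budget: premise 1 gives O(revoke_budget -> obtain_consent) and premise 5 gives O(~revoke_budget -> obtain_consent), so O(obtain_consent) either way.
The contrapositive of premise 3 (O(~issue_refund -> ~obtain_consent)) is O(obtain_consent -> issue_refund), and O(obtain_consent) is already established, so O(issue_refund).
Premise 7 is O(issue_refund -> log_complaint); since O(issue_refund), deontic closure gives O(log_complaint).
Premise 9, O(report_deed -> ~log_complaint), contraposes to O(log_complaint -> ~report_deed); with O(log_complaint) we get O(~report_deed).
Premise 6 is O(~report_deed -> record_log); since O(~report_deed), deontic closure gives O(record_log).
But premise 4 directly asserts O(~record_log).
We now have both O(record_log) and O(~record_log) — record_log is simultaneously obligatory and forbidden, violating the D-axiom.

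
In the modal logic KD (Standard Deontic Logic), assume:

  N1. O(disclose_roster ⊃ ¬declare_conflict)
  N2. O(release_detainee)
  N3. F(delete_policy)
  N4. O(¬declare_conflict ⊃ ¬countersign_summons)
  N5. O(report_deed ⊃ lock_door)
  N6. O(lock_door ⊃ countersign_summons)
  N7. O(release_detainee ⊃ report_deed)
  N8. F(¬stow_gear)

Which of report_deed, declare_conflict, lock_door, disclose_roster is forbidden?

From premise 2 we have O(release_detainee).
With premise 7, O(release_detainee ⊃ report_deed), the K-axiom yields O(report_deed).
With premise 5, O(report_deed ⊃ lock_door), the K-axiom yields O(lock_door).
With premise 6, O(lock_door ⊃ countersign_summons), the K-axiom yields O(countersign_summons).
Premise 4, O(¬declare_conflict ⊃ ¬countersign_summons), contraposes to O(countersign_summons ⊃ declare_conflict); with O(countersign_summons) we get O(declare_conflict).
Premise 1 is O(disclose_roster ⊃ ¬declare_conflict); contrapositively O(declare_conflict ⊃ ¬disclose_roster). Since O(declare_conflict) holds, K gives O(¬disclose_roster).
So O(¬disclose_roster) holds, i.e. disclose_roster is forbidden. None of the other listed options is forbidden under the premises.

disclose_roster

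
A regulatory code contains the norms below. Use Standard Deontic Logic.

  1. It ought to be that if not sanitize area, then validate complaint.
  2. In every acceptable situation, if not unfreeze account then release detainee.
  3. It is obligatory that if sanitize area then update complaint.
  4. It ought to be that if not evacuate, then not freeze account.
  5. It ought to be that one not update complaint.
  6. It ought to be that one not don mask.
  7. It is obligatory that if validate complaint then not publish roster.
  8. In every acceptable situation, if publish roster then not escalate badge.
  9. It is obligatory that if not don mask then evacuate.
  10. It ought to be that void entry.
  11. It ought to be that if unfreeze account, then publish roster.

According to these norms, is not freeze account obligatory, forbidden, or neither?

Premise 4 is O(¬evacuate → ¬freeze_account), but O(¬evacuate) is not derivable from the premises, so it does not yield O(¬freeze_account).
No premise or chain of K-axiom applications forces O(¬freeze_account), and none forces O(freeze_account). So ¬freeze_account is neither obligatory nor forbidden under these norms.

Neither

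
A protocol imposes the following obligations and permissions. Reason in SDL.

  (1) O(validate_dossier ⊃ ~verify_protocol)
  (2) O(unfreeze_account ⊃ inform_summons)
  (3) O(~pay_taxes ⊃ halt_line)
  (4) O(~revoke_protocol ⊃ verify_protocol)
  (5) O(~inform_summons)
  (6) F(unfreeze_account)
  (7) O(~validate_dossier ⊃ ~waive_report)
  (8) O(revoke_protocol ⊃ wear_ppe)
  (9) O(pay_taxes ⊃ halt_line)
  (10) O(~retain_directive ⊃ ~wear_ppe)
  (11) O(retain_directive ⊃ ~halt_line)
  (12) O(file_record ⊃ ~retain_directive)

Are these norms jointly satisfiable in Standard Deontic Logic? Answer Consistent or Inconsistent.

Consistent

Premise 2 is O(unfreeze_account ⊃ inform_summons), but O(unfreeze_account) is not derivable from the premises, so it does not yield O(inform_summons).
So O(inform_summons) is not derivable, and the apparent clash with O(~inform_summons) does not arise.
A world satisfying every obligation exists (e.g. file_record=false, halt_line=true, inform_summons=false, pay_taxes=false, retain_directive=false, revoke_protocol=false, unfreeze_account=false, validate_dossier=false, verify_protocol=true, waive_report=false, wear_ppe=false); no atom is both obligatory and forbidden, so the set is consistent.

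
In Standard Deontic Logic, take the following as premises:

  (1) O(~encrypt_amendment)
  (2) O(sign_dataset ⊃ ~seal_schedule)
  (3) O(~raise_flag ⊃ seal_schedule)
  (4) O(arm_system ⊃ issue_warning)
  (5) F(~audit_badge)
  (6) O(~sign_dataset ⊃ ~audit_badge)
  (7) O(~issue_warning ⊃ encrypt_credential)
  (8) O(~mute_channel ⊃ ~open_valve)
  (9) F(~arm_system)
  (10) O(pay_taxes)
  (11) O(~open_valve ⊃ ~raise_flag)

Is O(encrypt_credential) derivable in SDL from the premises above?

No

Premise 7 is O(~issue_warning ⊃ encrypt_credential), but O(~issue_warning) is not derivable from the premises, so it does not yield O(encrypt_credential).
No other premise forces O(encrypt_credential). An ideal world satisfying every premise can still have encrypt_credential false, so O(encrypt_credential) is not derivable.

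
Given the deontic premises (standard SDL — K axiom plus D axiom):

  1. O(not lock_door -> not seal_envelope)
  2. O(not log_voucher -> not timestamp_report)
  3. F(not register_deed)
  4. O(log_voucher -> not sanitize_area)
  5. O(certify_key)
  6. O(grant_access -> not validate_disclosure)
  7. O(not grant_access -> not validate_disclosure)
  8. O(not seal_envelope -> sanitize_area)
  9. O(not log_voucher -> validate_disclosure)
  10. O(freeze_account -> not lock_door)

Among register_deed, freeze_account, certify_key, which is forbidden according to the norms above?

By case analysis on not grant_access: premise 7 gives O(not grant_access -> not validate_disclosure) and premise 6 gives O(grant_access -> not validate_disclosure), so O(not validate_disclosure) either way.
Premise 9, O(not log_voucher -> validate_disclosure), contraposes to O(not validate_disclosure -> log_voucher); with O(not validate_disclosure) we get O(log_voucher).
Applying K to premise 4 (O(log_voucher -> not sanitize_area)) and O(log_voucher) yields O(not sanitize_area).
Premise 8 is O(not seal_envelope -> sanitize_area); contrapositively O(not sanitize_area -> seal_envelope). Since O(not sanitize_area) holds, K gives O(seal_envelope).
The contrapositive of premise 1 (O(not lock_door -> not seal_envelope)) is O(seal_envelope -> lock_door), and O(seal_envelope) is already established, so O(lock_door).
Premise 10, O(freeze_account -> not lock_door), contraposes to O(lock_door -> not freeze_account); with O(lock_door) we get O(not freeze_account).
So O(not freeze_account) holds, i.e. freeze_account is forbidden. None of the other listed options is forbidden under the premises.

freeze_account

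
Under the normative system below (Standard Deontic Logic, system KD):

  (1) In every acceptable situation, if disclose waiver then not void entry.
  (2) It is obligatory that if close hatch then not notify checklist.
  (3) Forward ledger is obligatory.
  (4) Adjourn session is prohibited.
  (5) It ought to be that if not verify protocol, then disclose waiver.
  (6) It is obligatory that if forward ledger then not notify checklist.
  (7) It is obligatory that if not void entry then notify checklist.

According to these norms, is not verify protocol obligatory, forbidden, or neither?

Premise 3 gives O(forward_ledger).
Premise 6 is O(forward_ledger → ¬notify_checklist); since O(forward_ledger), deontic closure gives O(¬notify_checklist).
Premise 7 is O(¬void_entry → notify_checklist); contrapositively O(¬notify_checklist → void_entry). Since O(¬notify_checklist) holds, K gives O(void_entry).
Premise 1 is O(disclose_waiver → ¬void_entry); contrapositively O(void_entry → ¬disclose_waiver). Since O(void_entry) holds, K gives O(¬disclose_waiver).
The contrapositive of premise 5 (O(¬verify_protocol → disclose_waiver)) is O(¬disclose_waiver → verify_protocol), and O(¬disclose_waiver) is already established, so O(verify_protocol).
Premises 2, 4 do not contribute to this derivation.
Thus O(verify_protocol), which is F(¬verify_protocol): ¬verify_protocol is forbidden.

Forbidden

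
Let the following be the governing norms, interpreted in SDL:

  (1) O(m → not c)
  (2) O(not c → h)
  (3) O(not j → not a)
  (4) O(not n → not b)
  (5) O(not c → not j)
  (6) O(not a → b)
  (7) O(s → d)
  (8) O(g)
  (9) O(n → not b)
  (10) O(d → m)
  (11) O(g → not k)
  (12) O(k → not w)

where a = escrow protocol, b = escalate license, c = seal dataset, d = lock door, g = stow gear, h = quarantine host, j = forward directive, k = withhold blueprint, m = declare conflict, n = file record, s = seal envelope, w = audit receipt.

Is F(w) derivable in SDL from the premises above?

No

Premise 12 is O(k → not w), but O(k) is not derivable from the premises, so it does not yield O(not w).
No other premise forces O(not w). An ideal world satisfying every premise can still have w true, so F(w) is not derivable.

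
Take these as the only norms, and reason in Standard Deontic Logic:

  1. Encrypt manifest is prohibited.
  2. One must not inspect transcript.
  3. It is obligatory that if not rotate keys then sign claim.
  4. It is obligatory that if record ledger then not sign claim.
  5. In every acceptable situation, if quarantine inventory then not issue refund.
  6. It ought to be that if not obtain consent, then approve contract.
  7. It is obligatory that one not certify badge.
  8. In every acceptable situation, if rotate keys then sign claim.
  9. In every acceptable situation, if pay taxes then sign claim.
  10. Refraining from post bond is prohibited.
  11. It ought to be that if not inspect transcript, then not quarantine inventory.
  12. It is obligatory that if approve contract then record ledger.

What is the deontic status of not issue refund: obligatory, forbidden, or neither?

Premise 5 is O(quarantine_inventory → ¬issue_refund), but O(quarantine_inventory) is not derivable from the premises, so it does not yield O(¬issue_refund).
No premise or chain of K-axiom applications forces O(¬issue_refund), and none forces O(issue_refund). So ¬issue_refund is neither obligatory nor forbidden under these norms.

Neither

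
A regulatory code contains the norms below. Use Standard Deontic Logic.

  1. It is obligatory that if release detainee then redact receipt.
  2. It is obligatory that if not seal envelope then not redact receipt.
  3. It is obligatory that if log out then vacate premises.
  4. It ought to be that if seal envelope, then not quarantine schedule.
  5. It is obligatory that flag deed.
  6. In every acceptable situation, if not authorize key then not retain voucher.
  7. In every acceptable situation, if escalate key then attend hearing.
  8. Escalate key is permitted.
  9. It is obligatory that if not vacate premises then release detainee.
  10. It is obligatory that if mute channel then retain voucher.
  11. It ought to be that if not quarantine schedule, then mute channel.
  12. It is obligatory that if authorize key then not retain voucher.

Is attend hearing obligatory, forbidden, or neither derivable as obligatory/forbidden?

Neither

Premise 7 is O(escalate_key → attend_hearing), but O(escalate_key) is not derivable from the premises (the permission P(escalate_key) asserts only ¬O(¬escalate_key), not O(escalate_key)), so it does not yield O(attend_hearing).
No premise or chain of K-axiom applications forces O(attend_hearing), and none forces O(¬attend_hearing). So attend_hearing is neither obligatory nor forbidden under these norms.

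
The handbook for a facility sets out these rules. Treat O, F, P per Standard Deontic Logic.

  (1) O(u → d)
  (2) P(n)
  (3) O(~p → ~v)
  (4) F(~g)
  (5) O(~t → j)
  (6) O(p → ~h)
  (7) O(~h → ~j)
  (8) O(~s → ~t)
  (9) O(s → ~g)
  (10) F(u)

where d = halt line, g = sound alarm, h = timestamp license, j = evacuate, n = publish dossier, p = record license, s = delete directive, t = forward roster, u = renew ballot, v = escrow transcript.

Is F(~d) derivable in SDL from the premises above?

No

Premise 1 is O(u → d), but O(u) is not derivable from the premises, so it does not yield O(d).
No other premise forces O(d). An ideal world satisfying every premise can still have ~d true, so F(~d) is not derivable.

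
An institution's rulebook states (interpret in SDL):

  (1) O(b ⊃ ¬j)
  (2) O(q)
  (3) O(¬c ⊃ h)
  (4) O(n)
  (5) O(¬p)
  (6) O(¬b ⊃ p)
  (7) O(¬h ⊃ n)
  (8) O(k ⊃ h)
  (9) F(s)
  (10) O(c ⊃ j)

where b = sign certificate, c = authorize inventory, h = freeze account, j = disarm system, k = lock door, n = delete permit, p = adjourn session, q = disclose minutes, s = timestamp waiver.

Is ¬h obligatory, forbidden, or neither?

Forbidden

Premise 5 gives O(¬p).
Premise 6 is O(¬b ⊃ p); contrapositively O(¬p ⊃ b). Since O(¬p) holds, K gives O(b).
Premise 1 is O(b ⊃ ¬j); since O(b), deontic closure gives O(¬j).
Premise 10, O(c ⊃ j), contraposes to O(¬j ⊃ ¬c); with O(¬j) we get O(¬c).
With premise 3, O(¬c ⊃ h), the K-axiom yields O(h).
Premises 2, 4, 7, 8, 9 do not contribute to this derivation.
Thus O(h), which is F(¬h): ¬h is forbidden.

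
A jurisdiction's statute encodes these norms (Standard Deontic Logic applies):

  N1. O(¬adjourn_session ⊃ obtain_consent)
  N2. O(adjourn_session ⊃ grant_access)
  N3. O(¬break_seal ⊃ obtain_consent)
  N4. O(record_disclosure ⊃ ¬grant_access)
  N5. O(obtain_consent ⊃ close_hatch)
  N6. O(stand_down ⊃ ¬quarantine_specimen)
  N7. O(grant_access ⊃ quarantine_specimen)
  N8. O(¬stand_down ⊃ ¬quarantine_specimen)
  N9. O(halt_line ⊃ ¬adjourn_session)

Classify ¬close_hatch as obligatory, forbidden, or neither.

Forbidden

Premises 6 and 8 cover both cases: O(stand_down ⊃ ¬quarantine_specimen) and O(¬stand_down ⊃ ¬quarantine_specimen). Since stand_down ∨ ¬stand_down is a tautology, O(¬quarantine_specimen) follows.
Premise 7, O(grant_access ⊃ quarantine_specimen), contraposes to O(¬quarantine_specimen ⊃ ¬grant_access); with O(¬quarantine_specimen) we get O(¬grant_access).
Premise 2, O(adjourn_session ⊃ grant_access), contraposes to O(¬grant_access ⊃ ¬adjourn_session); with O(¬grant_access) we get O(¬adjourn_session).
With premise 1, O(¬adjourn_session ⊃ obtain_consent), the K-axiom yields O(obtain_consent).
Premise 5 is O(obtain_consent ⊃ close_hatch); since O(obtain_consent), deontic closure gives O(close_hatch).
Premises 3, 4, 9 do not contribute to this derivation.
Thus O(close_hatch), which is F(¬close_hatch): ¬close_hatch is forbidden.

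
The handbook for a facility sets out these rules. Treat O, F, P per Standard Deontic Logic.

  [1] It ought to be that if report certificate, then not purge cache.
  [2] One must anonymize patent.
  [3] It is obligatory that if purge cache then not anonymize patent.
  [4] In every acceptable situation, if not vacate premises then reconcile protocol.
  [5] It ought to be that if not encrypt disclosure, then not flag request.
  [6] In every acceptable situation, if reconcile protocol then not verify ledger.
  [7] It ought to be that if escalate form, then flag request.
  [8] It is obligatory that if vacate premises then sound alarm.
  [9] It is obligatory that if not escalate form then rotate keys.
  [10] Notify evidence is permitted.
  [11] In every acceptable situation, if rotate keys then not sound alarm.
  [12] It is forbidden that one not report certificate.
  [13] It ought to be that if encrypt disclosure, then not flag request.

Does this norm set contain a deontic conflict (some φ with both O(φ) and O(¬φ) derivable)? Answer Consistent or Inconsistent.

Premise 3 is O(purge_cache → ¬anonymize_patent), but O(purge_cache) is not derivable from the premises, so it does not yield O(¬anonymize_patent).
So O(¬anonymize_patent) is not derivable, and the apparent clash with O(anonymize_patent) does not arise.
A world satisfying every obligation exists (e.g. anonymize_patent=true, encrypt_disclosure=false, escalate_form=false, flag_request=false, notify_evidence=false, purge_cache=false, reconcile_protocol=true, report_certificate=true, rotate_keys=true, sound_alarm=false, vacate_premises=false, verify_ledger=false); no atom is both obligatory and forbidden, so the set is consistent.

Consistent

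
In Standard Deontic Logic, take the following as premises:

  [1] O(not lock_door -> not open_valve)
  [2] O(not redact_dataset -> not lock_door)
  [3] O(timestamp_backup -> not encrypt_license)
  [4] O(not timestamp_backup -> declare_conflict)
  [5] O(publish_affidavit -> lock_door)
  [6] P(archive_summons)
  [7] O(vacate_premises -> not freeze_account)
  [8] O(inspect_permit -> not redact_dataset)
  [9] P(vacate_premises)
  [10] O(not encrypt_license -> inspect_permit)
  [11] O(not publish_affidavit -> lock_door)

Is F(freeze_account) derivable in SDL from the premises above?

No

Premise 7 is O(vacate_premises -> not freeze_account), but O(vacate_premises) is not derivable from the premises (the permission P(vacate_premises) asserts only not O(not vacate_premises), not O(vacate_premises)), so it does not yield O(not freeze_account).
No other premise forces O(not freeze_account). An ideal world satisfying every premise can still have freeze_account true, so F(freeze_account) is not derivable.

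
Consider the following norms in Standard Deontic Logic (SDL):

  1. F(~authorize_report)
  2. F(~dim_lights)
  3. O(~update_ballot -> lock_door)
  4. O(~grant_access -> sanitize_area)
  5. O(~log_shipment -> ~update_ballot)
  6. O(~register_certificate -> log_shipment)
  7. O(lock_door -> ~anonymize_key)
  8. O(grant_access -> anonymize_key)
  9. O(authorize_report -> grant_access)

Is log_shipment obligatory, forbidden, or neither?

Premise 1 is F(~authorize_report), i.e. O(authorize_report).
Applying K to premise 9 (O(authorize_report -> grant_access)) and O(authorize_report) yields O(grant_access).
With premise 8, O(grant_access -> anonymize_key), the K-axiom yields O(anonymize_key).
The contrapositive of premise 7 (O(lock_door -> ~anonymize_key)) is O(anonymize_key -> ~lock_door), and O(anonymize_key) is already established, so O(~lock_door).
The contrapositive of premise 3 (O(~update_ballot -> lock_door)) is O(~lock_door -> update_ballot), and O(~lock_door) is already established, so O(update_ballot).
Premise 5, O(~log_shipment -> ~update_ballot), contraposes to O(update_ballot -> log_shipment); with O(update_ballot) we get O(log_shipment).
Premises 2, 4, 6 do not contribute to this derivation.
Hence log_shipment is obligatory.

Obligatory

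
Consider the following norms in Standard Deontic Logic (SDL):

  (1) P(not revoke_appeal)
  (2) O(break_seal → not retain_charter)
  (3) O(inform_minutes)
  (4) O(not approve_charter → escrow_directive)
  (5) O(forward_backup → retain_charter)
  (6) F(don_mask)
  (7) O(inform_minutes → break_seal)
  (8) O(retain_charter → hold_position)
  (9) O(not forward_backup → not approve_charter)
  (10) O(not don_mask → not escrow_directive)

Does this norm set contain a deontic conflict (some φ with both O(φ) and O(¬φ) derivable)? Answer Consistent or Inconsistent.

Premise 3 gives O(inform_minutes).
Premise 7 is O(inform_minutes → break_seal); since O(inform_minutes), deontic closure gives O(break_seal).
Applying K to premise 2 (O(break_seal → not retain_charter)) and O(break_seal) yields O(not retain_charter).
Premise 5 is O(forward_backup → retain_charter); contrapositively O(not retain_charter → not forward_backup). Since O(not retain_charter) holds, K gives O(not forward_backup).
With premise 9, O(not forward_backup → not approve_charter), the K-axiom yields O(not approve_charter).
With premise 4, O(not approve_charter → escrow_directive), the K-axiom yields O(escrow_directive).
The contrapositive of premise 10 (O(not don_mask → not escrow_directive)) is O(escrow_directive → don_mask), and O(escrow_directive) is already established, so O(don_mask).
However, F(don_mask) at premise 6 amounts to O(not don_mask).
We now have both O(don_mask) and O(not don_mask) — don_mask is simultaneously obligatory and forbidden, violating the D-axiom.

Inconsistent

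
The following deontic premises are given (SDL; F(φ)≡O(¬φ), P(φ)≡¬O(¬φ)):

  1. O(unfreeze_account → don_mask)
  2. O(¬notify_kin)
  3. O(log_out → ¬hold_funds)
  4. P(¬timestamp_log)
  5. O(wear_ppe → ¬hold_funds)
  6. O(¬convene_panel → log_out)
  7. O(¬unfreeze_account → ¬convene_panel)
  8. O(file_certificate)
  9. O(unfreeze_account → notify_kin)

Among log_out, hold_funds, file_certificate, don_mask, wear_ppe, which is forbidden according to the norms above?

Premise 2 states O(¬notify_kin) outright.
Premise 9, O(unfreeze_account → notify_kin), contraposes to O(¬notify_kin → ¬unfreeze_account); with O(¬notify_kin) we get O(¬unfreeze_account).
Premise 7 is O(¬unfreeze_account → ¬convene_panel); since O(¬unfreeze_account), deontic closure gives O(¬convene_panel).
Applying K to premise 6 (O(¬convene_panel → log_out)) and O(¬convene_panel) yields O(log_out).
With premise 3, O(log_out → ¬hold_funds), the K-axiom yields O(¬hold_funds).
So O(¬hold_funds) holds, i.e. hold_funds is forbidden. None of the other listed options is forbidden under the premises.

hold_funds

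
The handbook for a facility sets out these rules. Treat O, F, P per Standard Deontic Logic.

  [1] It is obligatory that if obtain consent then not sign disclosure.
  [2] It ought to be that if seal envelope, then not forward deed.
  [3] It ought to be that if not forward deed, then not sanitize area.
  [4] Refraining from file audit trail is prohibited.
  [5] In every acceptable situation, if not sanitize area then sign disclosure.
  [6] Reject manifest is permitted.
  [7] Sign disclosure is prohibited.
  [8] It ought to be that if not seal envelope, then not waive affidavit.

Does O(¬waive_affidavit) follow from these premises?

Premise 7 is F(sign_disclosure), i.e. O(¬sign_disclosure).
Premise 5 is O(¬sanitize_area → sign_disclosure); contrapositively O(¬sign_disclosure → sanitize_area). Since O(¬sign_disclosure) holds, K gives O(sanitize_area).
The contrapositive of premise 3 (O(¬forward_deed → ¬sanitize_area)) is O(sanitize_area → forward_deed), and O(sanitize_area) is already established, so O(forward_deed).
Premise 2, O(seal_envelope → ¬forward_deed), contraposes to O(forward_deed → ¬seal_envelope); with O(forward_deed) we get O(¬seal_envelope).
With premise 8, O(¬seal_envelope → ¬waive_affidavit), the K-axiom yields O(¬waive_affidavit).
Premises 1, 4, 6 do not contribute to this derivation.
So O(¬waive_affidavit) follows.

Yes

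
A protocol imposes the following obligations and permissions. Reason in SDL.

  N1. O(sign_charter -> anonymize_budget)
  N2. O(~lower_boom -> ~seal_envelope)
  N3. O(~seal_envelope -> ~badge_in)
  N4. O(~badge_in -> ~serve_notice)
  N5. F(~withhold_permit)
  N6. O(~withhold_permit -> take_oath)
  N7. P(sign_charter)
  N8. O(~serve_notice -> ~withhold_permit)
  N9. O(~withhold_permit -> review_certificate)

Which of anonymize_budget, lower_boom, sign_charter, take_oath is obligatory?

Premise 5, F(~withhold_permit), is equivalent to O(withhold_permit).
Premise 8 is O(~serve_notice -> ~withhold_permit); contrapositively O(withhold_permit -> serve_notice). Since O(withhold_permit) holds, K gives O(serve_notice).
The contrapositive of premise 4 (O(~badge_in -> ~serve_notice)) is O(serve_notice -> badge_in), and O(serve_notice) is already established, so O(badge_in).
The contrapositive of premise 3 (O(~seal_envelope -> ~badge_in)) is O(badge_in -> seal_envelope), and O(badge_in) is already established, so O(seal_envelope).
The contrapositive of premise 2 (O(~lower_boom -> ~seal_envelope)) is O(seal_envelope -> lower_boom), and O(seal_envelope) is already established, so O(lower_boom).
So O(lower_boom) holds — lower_boom is obligatory. None of the other listed options is made obligatory by any chain of premises.

lower_boom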